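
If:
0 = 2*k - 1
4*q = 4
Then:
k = 1/2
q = 1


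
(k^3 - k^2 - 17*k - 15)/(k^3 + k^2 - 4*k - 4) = (k^2 - 2*k - 15)/(k^2 - 4)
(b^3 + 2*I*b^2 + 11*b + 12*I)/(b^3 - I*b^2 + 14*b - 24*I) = (b + I)/(b - 2*I)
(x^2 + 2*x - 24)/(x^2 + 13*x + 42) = (x - 4)/(x + 7)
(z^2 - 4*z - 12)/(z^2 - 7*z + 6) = (z + 2)/(z - 1)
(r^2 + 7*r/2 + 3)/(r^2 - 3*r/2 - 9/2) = (r + 2)/(r - 3)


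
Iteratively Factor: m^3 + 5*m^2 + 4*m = (m + 1)*(m^2 + 4*m) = m*(m + 1)*(m + 4)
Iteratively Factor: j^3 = (j)*(j^2) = j^2*(j)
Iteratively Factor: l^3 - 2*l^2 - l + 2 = (l + 1)*(l^2 - 3*l + 2) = (l - 1)*(l + 1)*(l - 2)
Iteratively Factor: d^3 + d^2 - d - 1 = (d + 1)*(d^2 - 1) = (d + 1)^2*(d - 1)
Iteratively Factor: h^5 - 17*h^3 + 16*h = (h)*(h^4 - 17*h^2 + 16) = h*(h - 4)*(h^3 + 4*h^2 - h - 4) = h*(h - 4)*(h + 4)*(h^2 - 1) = h*(h - 4)*(h - 1)*(h + 4)*(h + 1)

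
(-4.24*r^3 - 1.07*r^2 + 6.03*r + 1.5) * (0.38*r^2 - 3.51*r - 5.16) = -1.6112*r^5 + 14.4758*r^4 + 27.9255*r^3 - 15.0741*r^2 - 36.3798*r - 7.74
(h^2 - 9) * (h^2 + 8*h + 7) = h^4 + 8*h^3 - 2*h^2 - 72*h - 63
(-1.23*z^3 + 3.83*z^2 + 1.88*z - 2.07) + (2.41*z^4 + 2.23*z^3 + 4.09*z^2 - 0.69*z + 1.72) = 2.41*z^4 + 1.0*z^3 + 7.92*z^2 + 1.19*z - 0.35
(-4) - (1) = -5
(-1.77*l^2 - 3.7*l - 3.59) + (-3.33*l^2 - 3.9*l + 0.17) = -5.1*l^2 - 7.6*l - 3.42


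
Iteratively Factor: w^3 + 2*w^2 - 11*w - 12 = (w + 1)*(w^2 + w - 12) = (w + 1)*(w + 4)*(w - 3)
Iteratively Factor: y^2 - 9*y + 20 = (y - 5)*(y - 4)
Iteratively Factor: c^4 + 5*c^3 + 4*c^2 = (c)*(c^3 + 5*c^2 + 4*c) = c^2*(c^2 + 5*c + 4) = c^2*(c + 1)*(c + 4)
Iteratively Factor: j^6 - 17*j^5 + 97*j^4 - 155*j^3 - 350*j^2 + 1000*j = (j)*(j^5 - 17*j^4 + 97*j^3 - 155*j^2 - 350*j + 1000) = j*(j - 5)*(j^4 - 12*j^3 + 37*j^2 + 30*j - 200) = j*(j - 5)^2*(j^3 - 7*j^2 + 2*j + 40) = j*(j - 5)^3*(j^2 - 2*j - 8) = j*(j - 5)^3*(j - 4)*(j + 2)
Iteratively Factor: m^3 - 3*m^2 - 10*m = (m + 2)*(m^2 - 5*m) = (m - 5)*(m + 2)*(m)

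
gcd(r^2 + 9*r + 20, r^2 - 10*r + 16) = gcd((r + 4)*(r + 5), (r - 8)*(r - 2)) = 1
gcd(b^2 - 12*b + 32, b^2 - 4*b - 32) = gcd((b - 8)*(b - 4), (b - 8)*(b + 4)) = b - 8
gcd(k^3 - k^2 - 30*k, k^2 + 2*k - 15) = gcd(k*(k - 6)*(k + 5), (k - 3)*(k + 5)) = k + 5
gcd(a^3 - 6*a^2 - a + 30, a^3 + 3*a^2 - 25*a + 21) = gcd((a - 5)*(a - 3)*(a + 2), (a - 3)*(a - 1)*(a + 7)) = a - 3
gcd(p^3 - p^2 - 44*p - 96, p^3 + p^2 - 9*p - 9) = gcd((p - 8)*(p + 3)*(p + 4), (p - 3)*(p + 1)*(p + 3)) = p + 3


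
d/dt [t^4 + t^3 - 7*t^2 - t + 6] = 4*t^3 + 3*t^2 - 14*t - 1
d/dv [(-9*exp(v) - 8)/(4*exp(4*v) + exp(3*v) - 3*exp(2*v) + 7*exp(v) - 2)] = ((9*exp(v) + 8)*(16*exp(3*v) + 3*exp(2*v) - 6*exp(v) + 7) - 36*exp(4*v) - 9*exp(3*v) + 27*exp(2*v) - 63*exp(v) + 18)*exp(v)/(4*exp(4*v) + exp(3*v) - 3*exp(2*v) + 7*exp(v) - 2)^2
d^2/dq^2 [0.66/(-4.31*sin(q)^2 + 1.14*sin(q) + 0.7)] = (-49.040904*sin(q)^4 + 9.728532*sin(q)^3 + 64.73874*sin(q)^2 - 18.930384*sin(q) + 5.697912)/(-4.31*sin(q)^2 + 1.14*sin(q) + 0.7)^3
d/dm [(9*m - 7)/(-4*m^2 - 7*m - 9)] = 2*(18*m^2 - 28*m - 65)/(16*m^4 + 56*m^3 + 121*m^2 + 126*m + 81)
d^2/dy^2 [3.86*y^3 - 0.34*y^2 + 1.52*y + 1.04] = 23.16*y - 0.68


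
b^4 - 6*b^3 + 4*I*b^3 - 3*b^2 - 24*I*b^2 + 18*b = b*(b - 6)*(b + I)*(b + 3*I)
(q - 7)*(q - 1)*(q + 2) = q^3 - 6*q^2 - 9*q + 14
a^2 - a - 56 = (a - 8)*(a + 7)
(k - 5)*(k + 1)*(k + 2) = k^3 - 2*k^2 - 13*k - 10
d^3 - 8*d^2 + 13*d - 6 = (d - 6)*(d - 1)^2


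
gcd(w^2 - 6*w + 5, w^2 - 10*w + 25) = w - 5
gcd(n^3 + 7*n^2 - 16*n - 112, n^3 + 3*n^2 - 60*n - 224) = n^2 + 11*n + 28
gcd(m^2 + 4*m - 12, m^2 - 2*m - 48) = m + 6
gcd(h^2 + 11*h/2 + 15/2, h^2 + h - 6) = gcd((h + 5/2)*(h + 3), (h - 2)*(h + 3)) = h + 3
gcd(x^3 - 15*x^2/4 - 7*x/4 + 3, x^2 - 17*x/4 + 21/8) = x - 3/4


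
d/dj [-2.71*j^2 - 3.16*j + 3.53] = -5.42*j - 3.16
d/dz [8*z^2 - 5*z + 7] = 16*z - 5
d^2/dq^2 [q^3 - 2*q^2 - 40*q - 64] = 6*q - 4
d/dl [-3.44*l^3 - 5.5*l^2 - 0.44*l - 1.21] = -10.32*l^2 - 11.0*l - 0.44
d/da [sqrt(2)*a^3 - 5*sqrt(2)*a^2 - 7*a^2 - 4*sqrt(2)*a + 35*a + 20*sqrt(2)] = 3*sqrt(2)*a^2 - 10*sqrt(2)*a - 14*a - 4*sqrt(2) + 35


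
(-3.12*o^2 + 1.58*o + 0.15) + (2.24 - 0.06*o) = -3.12*o^2 + 1.52*o + 2.39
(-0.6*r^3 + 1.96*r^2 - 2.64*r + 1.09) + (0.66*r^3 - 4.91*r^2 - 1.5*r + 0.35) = 0.0600000000000001*r^3 - 2.95*r^2 - 4.14*r + 1.44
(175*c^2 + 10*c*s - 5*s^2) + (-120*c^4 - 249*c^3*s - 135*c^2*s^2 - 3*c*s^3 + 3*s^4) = -120*c^4 - 249*c^3*s - 135*c^2*s^2 + 175*c^2 - 3*c*s^3 + 10*c*s + 3*s^4 - 5*s^2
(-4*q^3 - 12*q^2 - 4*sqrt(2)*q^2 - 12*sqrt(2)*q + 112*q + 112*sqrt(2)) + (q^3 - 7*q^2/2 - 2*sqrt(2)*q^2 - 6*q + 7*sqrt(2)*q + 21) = -3*q^3 - 31*q^2/2 - 6*sqrt(2)*q^2 - 5*sqrt(2)*q + 106*q + 21 + 112*sqrt(2)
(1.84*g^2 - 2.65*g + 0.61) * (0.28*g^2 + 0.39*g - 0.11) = 0.5152*g^4 - 0.0244*g^3 - 1.0651*g^2 + 0.5294*g - 0.0671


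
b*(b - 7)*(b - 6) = b^3 - 13*b^2 + 42*b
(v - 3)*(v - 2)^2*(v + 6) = v^4 - v^3 - 26*v^2 + 84*v - 72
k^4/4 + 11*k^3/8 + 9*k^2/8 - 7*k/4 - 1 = (k/4 + 1)*(k - 1)*(k + 1/2)*(k + 2)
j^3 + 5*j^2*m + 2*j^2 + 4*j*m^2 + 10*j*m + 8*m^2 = (j + 2)*(j + m)*(j + 4*m)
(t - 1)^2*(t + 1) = t^3 - t^2 - t + 1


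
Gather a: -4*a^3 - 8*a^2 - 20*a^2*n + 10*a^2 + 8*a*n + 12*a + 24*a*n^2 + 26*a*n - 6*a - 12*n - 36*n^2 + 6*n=-4*a^3 + a^2*(2 - 20*n) + a*(24*n^2 + 34*n + 6) - 36*n^2 - 6*n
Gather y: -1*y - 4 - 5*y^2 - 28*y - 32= -5*y^2 - 29*y - 36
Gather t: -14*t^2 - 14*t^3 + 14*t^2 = -14*t^3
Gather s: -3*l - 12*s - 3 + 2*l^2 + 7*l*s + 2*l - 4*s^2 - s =2*l^2 - l - 4*s^2 + s*(7*l - 13) - 3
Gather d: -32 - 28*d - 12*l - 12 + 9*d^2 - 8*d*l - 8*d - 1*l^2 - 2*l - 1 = 9*d^2 + d*(-8*l - 36) - l^2 - 14*l - 45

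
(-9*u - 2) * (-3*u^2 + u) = 27*u^3 - 3*u^2 - 2*u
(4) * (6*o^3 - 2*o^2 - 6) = 24*o^3 - 8*o^2 - 24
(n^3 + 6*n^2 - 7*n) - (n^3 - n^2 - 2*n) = 7*n^2 - 5*n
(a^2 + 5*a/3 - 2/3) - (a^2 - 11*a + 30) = 38*a/3 - 92/3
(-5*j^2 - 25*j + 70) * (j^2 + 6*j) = -5*j^4 - 55*j^3 - 80*j^2 + 420*j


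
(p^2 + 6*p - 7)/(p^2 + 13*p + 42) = (p - 1)/(p + 6)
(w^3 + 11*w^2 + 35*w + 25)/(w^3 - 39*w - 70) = (w^2 + 6*w + 5)/(w^2 - 5*w - 14)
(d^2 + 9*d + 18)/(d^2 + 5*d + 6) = (d + 6)/(d + 2)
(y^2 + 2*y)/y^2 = (y + 2)/y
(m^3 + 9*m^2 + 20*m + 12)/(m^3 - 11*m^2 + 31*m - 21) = (m^3 + 9*m^2 + 20*m + 12)/(m^3 - 11*m^2 + 31*m - 21)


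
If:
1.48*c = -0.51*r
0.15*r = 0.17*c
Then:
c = 0.00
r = 0.00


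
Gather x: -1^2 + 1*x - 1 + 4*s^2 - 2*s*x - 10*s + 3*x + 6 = 4*s^2 - 10*s + x*(4 - 2*s) + 4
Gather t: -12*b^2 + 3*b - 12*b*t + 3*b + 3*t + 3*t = -12*b^2 + 6*b + t*(6 - 12*b)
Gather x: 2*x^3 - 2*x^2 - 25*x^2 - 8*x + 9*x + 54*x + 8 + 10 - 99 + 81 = 2*x^3 - 27*x^2 + 55*x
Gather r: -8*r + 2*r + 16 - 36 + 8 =-6*r - 12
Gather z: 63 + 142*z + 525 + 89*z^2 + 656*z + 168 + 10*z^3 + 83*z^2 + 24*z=10*z^3 + 172*z^2 + 822*z + 756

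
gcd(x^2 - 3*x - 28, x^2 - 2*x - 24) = x + 4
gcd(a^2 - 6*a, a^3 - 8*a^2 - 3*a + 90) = a - 6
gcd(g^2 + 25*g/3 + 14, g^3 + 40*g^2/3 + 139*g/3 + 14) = g + 6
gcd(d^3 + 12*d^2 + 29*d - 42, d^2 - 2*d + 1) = d - 1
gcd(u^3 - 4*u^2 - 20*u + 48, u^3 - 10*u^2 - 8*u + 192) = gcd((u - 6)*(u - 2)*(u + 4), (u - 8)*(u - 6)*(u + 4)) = u^2 - 2*u - 24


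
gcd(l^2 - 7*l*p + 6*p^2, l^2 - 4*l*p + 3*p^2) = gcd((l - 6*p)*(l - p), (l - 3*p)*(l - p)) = -l + p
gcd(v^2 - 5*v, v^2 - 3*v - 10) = v - 5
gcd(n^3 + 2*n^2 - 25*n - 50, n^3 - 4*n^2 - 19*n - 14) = n + 2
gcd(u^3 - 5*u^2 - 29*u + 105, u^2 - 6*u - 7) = u - 7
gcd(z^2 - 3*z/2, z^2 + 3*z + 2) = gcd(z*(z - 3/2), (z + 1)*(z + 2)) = 1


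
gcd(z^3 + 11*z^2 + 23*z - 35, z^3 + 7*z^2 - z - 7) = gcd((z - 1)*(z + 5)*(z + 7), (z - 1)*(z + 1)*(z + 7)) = z^2 + 6*z - 7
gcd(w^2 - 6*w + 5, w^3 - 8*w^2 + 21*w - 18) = 1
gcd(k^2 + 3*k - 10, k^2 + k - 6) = k - 2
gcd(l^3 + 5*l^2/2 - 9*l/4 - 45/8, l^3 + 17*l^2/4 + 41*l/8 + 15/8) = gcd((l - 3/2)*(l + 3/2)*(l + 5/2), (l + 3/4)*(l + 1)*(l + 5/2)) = l + 5/2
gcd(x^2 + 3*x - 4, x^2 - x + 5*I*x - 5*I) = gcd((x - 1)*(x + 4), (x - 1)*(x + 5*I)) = x - 1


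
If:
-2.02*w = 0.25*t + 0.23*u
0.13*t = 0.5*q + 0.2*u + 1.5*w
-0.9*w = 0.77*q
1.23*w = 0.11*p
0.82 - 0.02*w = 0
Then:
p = 458.45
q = -47.92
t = -99.25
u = -252.21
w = 41.00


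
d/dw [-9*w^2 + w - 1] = 1 - 18*w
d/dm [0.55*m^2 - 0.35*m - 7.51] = 1.1*m - 0.35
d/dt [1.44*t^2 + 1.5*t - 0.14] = 2.88*t + 1.5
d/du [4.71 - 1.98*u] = -1.98000000000000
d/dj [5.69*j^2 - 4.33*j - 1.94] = 11.38*j - 4.33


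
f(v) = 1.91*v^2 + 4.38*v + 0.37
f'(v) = 3.82*v + 4.38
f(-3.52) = 8.62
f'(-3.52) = -9.07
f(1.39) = 10.15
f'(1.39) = 9.69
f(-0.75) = -1.84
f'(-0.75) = 1.52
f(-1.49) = -1.92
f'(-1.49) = -1.31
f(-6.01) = 43.04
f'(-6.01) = -18.58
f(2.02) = 17.01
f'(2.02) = 12.10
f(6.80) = 118.47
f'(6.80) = 30.36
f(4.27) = 53.90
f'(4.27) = 20.69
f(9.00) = 194.50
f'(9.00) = 38.76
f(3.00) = 30.70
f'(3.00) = 15.84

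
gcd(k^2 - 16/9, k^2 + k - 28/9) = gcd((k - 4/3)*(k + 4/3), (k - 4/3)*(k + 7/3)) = k - 4/3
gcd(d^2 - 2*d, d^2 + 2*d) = d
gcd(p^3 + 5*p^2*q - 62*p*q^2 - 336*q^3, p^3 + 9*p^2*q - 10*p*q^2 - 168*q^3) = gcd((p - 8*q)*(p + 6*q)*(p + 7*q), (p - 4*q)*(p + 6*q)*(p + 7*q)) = p^2 + 13*p*q + 42*q^2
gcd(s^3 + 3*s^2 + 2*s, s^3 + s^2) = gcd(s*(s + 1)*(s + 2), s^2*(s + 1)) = s^2 + s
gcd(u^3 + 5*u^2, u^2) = u^2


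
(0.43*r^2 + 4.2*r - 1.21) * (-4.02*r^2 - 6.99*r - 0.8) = -1.7286*r^4 - 19.8897*r^3 - 24.8378*r^2 + 5.0979*r + 0.968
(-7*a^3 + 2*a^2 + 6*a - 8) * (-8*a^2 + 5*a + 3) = 56*a^5 - 51*a^4 - 59*a^3 + 100*a^2 - 22*a - 24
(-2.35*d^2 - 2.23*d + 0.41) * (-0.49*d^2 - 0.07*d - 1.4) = 1.1515*d^4 + 1.2572*d^3 + 3.2452*d^2 + 3.0933*d - 0.574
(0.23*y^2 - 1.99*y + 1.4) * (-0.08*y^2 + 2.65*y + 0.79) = -0.0184*y^4 + 0.7687*y^3 - 5.2038*y^2 + 2.1379*y + 1.106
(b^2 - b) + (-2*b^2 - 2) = -b^2 - b - 2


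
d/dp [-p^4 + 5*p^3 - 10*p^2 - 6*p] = -4*p^3 + 15*p^2 - 20*p - 6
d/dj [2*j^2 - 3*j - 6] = 4*j - 3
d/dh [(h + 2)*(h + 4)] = 2*h + 6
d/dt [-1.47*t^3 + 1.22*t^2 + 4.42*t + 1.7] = -4.41*t^2 + 2.44*t + 4.42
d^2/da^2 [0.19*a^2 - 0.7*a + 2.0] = 0.380000000000000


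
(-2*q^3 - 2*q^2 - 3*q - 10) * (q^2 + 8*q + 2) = -2*q^5 - 18*q^4 - 23*q^3 - 38*q^2 - 86*q - 20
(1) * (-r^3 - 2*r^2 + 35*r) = -r^3 - 2*r^2 + 35*r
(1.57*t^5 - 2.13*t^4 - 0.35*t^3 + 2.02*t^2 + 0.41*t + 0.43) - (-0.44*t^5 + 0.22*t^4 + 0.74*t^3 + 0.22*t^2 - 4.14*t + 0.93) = 2.01*t^5 - 2.35*t^4 - 1.09*t^3 + 1.8*t^2 + 4.55*t - 0.5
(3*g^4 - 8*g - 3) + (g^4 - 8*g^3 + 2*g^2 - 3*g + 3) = 4*g^4 - 8*g^3 + 2*g^2 - 11*g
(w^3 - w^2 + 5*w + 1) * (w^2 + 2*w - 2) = w^5 + w^4 + w^3 + 13*w^2 - 8*w - 2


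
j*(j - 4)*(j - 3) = j^3 - 7*j^2 + 12*j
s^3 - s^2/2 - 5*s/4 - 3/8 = (s - 3/2)*(s + 1/2)^2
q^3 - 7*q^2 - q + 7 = (q - 7)*(q - 1)*(q + 1)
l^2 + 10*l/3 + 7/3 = (l + 1)*(l + 7/3)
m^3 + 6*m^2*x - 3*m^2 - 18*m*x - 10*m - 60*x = (m - 5)*(m + 2)*(m + 6*x)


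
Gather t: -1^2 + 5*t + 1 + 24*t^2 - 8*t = 24*t^2 - 3*t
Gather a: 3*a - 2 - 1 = 3*a - 3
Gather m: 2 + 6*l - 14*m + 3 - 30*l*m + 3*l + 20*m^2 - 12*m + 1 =9*l + 20*m^2 + m*(-30*l - 26) + 6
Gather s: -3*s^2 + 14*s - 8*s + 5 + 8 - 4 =-3*s^2 + 6*s + 9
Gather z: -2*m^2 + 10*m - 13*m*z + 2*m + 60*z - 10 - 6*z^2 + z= -2*m^2 + 12*m - 6*z^2 + z*(61 - 13*m) - 10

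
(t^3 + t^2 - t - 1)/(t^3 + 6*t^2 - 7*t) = (t^2 + 2*t + 1)/(t*(t + 7))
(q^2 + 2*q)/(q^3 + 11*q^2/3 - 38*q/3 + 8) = 3*q*(q + 2)/(3*q^3 + 11*q^2 - 38*q + 24)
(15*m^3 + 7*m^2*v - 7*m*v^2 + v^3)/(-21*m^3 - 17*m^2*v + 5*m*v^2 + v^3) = (-5*m + v)/(7*m + v)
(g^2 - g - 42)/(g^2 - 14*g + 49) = (g + 6)/(g - 7)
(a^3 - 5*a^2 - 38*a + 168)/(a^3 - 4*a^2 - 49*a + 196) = (a + 6)/(a + 7)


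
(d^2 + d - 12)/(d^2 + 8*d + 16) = (d - 3)/(d + 4)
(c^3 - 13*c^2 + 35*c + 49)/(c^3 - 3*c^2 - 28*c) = (c^2 - 6*c - 7)/(c*(c + 4))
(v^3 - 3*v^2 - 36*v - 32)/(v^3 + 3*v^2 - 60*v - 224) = (v + 1)/(v + 7)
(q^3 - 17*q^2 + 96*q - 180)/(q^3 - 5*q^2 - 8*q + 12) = (q^2 - 11*q + 30)/(q^2 + q - 2)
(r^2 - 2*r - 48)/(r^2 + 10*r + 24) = (r - 8)/(r + 4)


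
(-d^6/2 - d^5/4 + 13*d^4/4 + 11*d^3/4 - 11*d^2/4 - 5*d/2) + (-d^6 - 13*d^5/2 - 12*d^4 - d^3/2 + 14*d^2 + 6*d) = -3*d^6/2 - 27*d^5/4 - 35*d^4/4 + 9*d^3/4 + 45*d^2/4 + 7*d/2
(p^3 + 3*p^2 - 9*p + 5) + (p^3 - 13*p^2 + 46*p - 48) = 2*p^3 - 10*p^2 + 37*p - 43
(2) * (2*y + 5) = 4*y + 10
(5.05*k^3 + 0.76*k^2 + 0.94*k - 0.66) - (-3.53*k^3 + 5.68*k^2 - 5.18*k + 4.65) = 8.58*k^3 - 4.92*k^2 + 6.12*k - 5.31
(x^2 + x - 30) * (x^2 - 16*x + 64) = x^4 - 15*x^3 + 18*x^2 + 544*x - 1920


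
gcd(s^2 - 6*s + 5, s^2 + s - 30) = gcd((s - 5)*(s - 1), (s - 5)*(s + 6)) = s - 5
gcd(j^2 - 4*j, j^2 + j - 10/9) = 1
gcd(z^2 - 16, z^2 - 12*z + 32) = z - 4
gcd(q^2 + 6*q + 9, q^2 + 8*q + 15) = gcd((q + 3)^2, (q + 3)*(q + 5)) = q + 3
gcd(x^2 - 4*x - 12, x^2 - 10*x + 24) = x - 6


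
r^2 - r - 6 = (r - 3)*(r + 2)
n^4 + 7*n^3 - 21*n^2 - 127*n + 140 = (n - 4)*(n - 1)*(n + 5)*(n + 7)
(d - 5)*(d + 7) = d^2 + 2*d - 35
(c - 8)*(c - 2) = c^2 - 10*c + 16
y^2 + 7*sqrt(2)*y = y*(y + 7*sqrt(2))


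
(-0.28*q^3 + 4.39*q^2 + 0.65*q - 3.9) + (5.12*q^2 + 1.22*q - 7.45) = -0.28*q^3 + 9.51*q^2 + 1.87*q - 11.35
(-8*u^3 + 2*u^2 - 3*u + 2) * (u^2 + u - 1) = -8*u^5 - 6*u^4 + 7*u^3 - 3*u^2 + 5*u - 2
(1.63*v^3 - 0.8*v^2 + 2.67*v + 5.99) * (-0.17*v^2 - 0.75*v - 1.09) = -0.2771*v^5 - 1.0865*v^4 - 1.6306*v^3 - 2.1488*v^2 - 7.4028*v - 6.5291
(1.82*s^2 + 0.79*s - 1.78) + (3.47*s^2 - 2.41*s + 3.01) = 5.29*s^2 - 1.62*s + 1.23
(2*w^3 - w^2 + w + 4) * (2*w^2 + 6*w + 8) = 4*w^5 + 10*w^4 + 12*w^3 + 6*w^2 + 32*w + 32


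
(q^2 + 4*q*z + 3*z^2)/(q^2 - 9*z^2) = (-q - z)/(-q + 3*z)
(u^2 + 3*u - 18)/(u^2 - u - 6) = (u + 6)/(u + 2)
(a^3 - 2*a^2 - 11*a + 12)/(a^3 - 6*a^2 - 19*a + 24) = (a - 4)/(a - 8)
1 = 1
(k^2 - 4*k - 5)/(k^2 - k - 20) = (k + 1)/(k + 4)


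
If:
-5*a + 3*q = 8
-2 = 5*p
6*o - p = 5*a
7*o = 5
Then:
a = 164/175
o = 5/7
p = -2/5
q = 148/35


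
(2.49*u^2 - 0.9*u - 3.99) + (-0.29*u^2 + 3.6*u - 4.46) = 2.2*u^2 + 2.7*u - 8.45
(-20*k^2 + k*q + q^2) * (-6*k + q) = 120*k^3 - 26*k^2*q - 5*k*q^2 + q^3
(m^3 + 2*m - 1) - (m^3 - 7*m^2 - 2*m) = 7*m^2 + 4*m - 1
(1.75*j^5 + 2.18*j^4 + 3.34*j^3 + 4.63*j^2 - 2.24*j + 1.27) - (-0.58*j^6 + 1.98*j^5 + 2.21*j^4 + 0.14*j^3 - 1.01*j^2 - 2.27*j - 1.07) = 0.58*j^6 - 0.23*j^5 - 0.0299999999999998*j^4 + 3.2*j^3 + 5.64*j^2 + 0.0299999999999998*j + 2.34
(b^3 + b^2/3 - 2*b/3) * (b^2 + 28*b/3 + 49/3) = b^5 + 29*b^4/3 + 169*b^3/9 - 7*b^2/9 - 98*b/9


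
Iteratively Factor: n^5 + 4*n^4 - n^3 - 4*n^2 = (n)*(n^4 + 4*n^3 - n^2 - 4*n) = n*(n + 4)*(n^3 - n) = n*(n + 1)*(n + 4)*(n^2 - n) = n^2*(n + 1)*(n + 4)*(n - 1)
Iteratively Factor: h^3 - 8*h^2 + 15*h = (h)*(h^2 - 8*h + 15) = h*(h - 3)*(h - 5)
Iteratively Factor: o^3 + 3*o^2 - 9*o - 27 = (o + 3)*(o^2 - 9) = (o + 3)^2*(o - 3)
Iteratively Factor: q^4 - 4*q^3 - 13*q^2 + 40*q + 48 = (q - 4)*(q^3 - 13*q - 12) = (q - 4)^2*(q^2 + 4*q + 3) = (q - 4)^2*(q + 3)*(q + 1)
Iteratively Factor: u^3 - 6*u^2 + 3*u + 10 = (u + 1)*(u^2 - 7*u + 10) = (u - 2)*(u + 1)*(u - 5)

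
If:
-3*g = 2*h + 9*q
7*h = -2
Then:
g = 4/21 - 3*q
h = -2/7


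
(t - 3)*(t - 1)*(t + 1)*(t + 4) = t^4 + t^3 - 13*t^2 - t + 12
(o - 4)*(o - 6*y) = o^2 - 6*o*y - 4*o + 24*y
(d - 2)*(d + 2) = d^2 - 4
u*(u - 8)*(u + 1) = u^3 - 7*u^2 - 8*u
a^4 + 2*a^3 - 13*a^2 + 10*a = a*(a - 2)*(a - 1)*(a + 5)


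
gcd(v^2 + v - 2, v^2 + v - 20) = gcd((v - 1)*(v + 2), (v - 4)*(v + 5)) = 1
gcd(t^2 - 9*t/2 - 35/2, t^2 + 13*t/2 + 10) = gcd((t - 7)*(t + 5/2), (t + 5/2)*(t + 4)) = t + 5/2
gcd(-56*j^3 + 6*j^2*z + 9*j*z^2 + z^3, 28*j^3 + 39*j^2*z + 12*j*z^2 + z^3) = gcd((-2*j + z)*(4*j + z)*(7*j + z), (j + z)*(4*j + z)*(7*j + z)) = 28*j^2 + 11*j*z + z^2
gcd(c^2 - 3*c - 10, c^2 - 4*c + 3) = 1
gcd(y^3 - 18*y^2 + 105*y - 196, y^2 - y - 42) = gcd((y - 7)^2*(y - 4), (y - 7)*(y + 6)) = y - 7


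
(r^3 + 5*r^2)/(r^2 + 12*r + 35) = r^2/(r + 7)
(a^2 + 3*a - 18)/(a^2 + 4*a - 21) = (a + 6)/(a + 7)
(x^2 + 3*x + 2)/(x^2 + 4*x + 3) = (x + 2)/(x + 3)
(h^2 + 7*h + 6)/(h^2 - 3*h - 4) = (h + 6)/(h - 4)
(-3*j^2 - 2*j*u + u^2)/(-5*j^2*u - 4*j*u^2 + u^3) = (-3*j + u)/(u*(-5*j + u))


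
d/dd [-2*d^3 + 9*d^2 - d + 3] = -6*d^2 + 18*d - 1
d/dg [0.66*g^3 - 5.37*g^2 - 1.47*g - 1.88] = 1.98*g^2 - 10.74*g - 1.47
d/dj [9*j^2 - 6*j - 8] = 18*j - 6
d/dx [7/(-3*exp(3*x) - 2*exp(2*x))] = 7*(9*exp(x) + 4)*exp(-2*x)/(3*exp(x) + 2)^2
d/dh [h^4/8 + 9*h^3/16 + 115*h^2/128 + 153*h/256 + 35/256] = h^3/2 + 27*h^2/16 + 115*h/64 + 153/256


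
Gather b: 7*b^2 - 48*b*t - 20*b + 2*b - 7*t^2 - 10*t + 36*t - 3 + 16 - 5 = 7*b^2 + b*(-48*t - 18) - 7*t^2 + 26*t + 8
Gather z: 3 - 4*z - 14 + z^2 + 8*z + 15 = z^2 + 4*z + 4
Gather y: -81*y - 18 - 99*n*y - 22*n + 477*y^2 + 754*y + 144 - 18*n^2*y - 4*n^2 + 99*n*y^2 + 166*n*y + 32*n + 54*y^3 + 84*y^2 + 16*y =-4*n^2 + 10*n + 54*y^3 + y^2*(99*n + 561) + y*(-18*n^2 + 67*n + 689) + 126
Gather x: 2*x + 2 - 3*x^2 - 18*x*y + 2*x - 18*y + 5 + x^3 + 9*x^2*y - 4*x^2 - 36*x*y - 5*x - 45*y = x^3 + x^2*(9*y - 7) + x*(-54*y - 1) - 63*y + 7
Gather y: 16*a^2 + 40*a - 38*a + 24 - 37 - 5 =16*a^2 + 2*a - 18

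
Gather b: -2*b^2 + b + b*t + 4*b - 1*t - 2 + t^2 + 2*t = -2*b^2 + b*(t + 5) + t^2 + t - 2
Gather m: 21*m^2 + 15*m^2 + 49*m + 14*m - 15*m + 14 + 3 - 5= 36*m^2 + 48*m + 12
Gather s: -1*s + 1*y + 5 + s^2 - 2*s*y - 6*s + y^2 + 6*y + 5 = s^2 + s*(-2*y - 7) + y^2 + 7*y + 10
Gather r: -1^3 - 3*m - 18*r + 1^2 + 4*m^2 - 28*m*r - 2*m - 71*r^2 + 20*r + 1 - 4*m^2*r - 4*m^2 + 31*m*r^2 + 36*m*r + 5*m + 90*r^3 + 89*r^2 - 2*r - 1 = 90*r^3 + r^2*(31*m + 18) + r*(-4*m^2 + 8*m)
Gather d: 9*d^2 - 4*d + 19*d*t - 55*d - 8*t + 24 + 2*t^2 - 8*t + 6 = 9*d^2 + d*(19*t - 59) + 2*t^2 - 16*t + 30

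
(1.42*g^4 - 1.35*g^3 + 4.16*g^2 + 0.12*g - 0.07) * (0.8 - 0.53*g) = -0.7526*g^5 + 1.8515*g^4 - 3.2848*g^3 + 3.2644*g^2 + 0.1331*g - 0.056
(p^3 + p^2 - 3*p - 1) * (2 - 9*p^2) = -9*p^5 - 9*p^4 + 29*p^3 + 11*p^2 - 6*p - 2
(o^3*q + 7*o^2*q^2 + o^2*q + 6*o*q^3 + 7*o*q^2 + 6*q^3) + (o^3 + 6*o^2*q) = o^3*q + o^3 + 7*o^2*q^2 + 7*o^2*q + 6*o*q^3 + 7*o*q^2 + 6*q^3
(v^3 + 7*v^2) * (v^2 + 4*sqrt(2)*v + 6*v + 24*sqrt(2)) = v^5 + 4*sqrt(2)*v^4 + 13*v^4 + 42*v^3 + 52*sqrt(2)*v^3 + 168*sqrt(2)*v^2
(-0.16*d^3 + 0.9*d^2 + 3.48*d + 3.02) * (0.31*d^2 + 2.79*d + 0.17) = -0.0496*d^5 - 0.1674*d^4 + 3.5626*d^3 + 10.7984*d^2 + 9.0174*d + 0.5134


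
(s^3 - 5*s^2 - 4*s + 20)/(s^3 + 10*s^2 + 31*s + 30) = (s^2 - 7*s + 10)/(s^2 + 8*s + 15)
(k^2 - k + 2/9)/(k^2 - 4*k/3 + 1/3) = (k - 2/3)/(k - 1)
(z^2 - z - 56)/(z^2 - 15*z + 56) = (z + 7)/(z - 7)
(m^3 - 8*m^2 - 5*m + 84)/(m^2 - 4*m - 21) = m - 4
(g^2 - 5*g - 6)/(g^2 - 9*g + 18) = (g + 1)/(g - 3)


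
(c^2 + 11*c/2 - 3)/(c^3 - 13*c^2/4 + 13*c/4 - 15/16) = 8*(c + 6)/(8*c^2 - 22*c + 15)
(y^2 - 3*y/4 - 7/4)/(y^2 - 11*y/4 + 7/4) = (y + 1)/(y - 1)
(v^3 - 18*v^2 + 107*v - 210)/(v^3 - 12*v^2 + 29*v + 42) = (v - 5)/(v + 1)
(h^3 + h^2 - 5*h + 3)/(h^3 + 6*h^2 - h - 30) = (h^2 - 2*h + 1)/(h^2 + 3*h - 10)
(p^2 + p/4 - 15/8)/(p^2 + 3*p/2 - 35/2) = (8*p^2 + 2*p - 15)/(4*(2*p^2 + 3*p - 35))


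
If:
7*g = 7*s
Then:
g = s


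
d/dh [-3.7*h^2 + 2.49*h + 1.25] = 2.49 - 7.4*h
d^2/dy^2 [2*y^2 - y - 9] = 4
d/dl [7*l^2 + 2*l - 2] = 14*l + 2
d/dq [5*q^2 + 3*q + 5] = 10*q + 3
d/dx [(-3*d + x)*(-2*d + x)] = -5*d + 2*x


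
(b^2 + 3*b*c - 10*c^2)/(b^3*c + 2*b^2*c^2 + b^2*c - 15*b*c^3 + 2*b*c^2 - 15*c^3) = (b - 2*c)/(c*(b^2 - 3*b*c + b - 3*c))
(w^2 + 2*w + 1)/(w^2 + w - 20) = (w^2 + 2*w + 1)/(w^2 + w - 20)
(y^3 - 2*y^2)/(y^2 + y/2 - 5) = 2*y^2/(2*y + 5)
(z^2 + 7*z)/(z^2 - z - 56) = z/(z - 8)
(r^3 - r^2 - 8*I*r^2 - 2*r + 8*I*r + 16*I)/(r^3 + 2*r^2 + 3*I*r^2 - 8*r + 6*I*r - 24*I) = (r^2 + r*(1 - 8*I) - 8*I)/(r^2 + r*(4 + 3*I) + 12*I)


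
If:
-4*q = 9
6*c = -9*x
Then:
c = -3*x/2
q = -9/4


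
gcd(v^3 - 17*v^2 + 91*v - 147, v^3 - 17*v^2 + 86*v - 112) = v - 7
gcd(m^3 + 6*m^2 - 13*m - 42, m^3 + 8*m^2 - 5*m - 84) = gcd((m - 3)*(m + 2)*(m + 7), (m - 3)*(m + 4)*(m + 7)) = m^2 + 4*m - 21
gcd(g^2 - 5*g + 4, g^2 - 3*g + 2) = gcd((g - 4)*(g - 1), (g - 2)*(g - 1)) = g - 1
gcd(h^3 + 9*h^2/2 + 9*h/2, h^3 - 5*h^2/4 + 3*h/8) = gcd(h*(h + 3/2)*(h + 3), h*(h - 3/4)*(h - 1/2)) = h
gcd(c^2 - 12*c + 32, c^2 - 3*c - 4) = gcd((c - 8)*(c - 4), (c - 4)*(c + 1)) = c - 4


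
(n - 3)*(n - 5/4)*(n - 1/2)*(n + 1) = n^4 - 15*n^3/4 + 9*n^2/8 + 4*n - 15/8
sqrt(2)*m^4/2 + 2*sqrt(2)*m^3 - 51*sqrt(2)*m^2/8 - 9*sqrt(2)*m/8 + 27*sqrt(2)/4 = (m - 3/2)^2*(m + 6)*(sqrt(2)*m/2 + sqrt(2)/2)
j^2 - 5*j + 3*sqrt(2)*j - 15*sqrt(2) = (j - 5)*(j + 3*sqrt(2))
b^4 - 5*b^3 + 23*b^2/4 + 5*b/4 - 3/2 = (b - 3)*(b - 2)*(b - 1/2)*(b + 1/2)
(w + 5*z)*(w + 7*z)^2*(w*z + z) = w^4*z + 19*w^3*z^2 + w^3*z + 119*w^2*z^3 + 19*w^2*z^2 + 245*w*z^4 + 119*w*z^3 + 245*z^4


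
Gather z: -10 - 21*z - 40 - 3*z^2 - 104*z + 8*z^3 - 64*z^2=8*z^3 - 67*z^2 - 125*z - 50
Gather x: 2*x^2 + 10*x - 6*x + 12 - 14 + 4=2*x^2 + 4*x + 2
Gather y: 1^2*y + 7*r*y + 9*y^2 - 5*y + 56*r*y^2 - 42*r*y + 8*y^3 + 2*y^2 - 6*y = 8*y^3 + y^2*(56*r + 11) + y*(-35*r - 10)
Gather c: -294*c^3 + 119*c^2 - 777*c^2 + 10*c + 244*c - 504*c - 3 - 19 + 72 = -294*c^3 - 658*c^2 - 250*c + 50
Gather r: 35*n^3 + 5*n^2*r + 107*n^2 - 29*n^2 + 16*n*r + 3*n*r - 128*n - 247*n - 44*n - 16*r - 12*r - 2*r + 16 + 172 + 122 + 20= 35*n^3 + 78*n^2 - 419*n + r*(5*n^2 + 19*n - 30) + 330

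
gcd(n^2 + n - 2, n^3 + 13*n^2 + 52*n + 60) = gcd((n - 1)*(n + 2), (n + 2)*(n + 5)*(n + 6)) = n + 2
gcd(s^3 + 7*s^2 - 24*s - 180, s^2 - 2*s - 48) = s + 6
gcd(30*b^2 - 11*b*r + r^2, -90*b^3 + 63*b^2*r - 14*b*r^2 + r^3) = 30*b^2 - 11*b*r + r^2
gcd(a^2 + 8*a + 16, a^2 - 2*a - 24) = a + 4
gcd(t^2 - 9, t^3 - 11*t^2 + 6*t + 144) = t + 3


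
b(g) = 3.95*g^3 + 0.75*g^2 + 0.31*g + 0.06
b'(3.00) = 111.46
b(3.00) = 114.39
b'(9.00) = 973.66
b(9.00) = 2943.15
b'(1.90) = 45.94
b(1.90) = 30.45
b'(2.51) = 78.73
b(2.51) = 68.03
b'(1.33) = 23.27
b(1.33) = 11.09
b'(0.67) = 6.63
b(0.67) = 1.79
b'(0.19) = 1.02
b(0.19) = 0.17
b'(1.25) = 20.70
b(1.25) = 9.33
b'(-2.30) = 59.55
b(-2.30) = -44.75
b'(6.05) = 443.12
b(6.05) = 904.10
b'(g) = 11.85*g^2 + 1.5*g + 0.31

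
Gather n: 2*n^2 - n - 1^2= 2*n^2 - n - 1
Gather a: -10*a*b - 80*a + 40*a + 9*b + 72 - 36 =a*(-10*b - 40) + 9*b + 36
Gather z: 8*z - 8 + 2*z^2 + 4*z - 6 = 2*z^2 + 12*z - 14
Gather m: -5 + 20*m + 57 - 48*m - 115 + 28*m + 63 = 0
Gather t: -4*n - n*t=-n*t - 4*n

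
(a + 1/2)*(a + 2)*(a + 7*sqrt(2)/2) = a^3 + 5*a^2/2 + 7*sqrt(2)*a^2/2 + a + 35*sqrt(2)*a/4 + 7*sqrt(2)/2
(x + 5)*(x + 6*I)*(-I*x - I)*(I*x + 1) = x^4 + 6*x^3 + 5*I*x^3 + 11*x^2 + 30*I*x^2 + 36*x + 25*I*x + 30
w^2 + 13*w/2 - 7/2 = (w - 1/2)*(w + 7)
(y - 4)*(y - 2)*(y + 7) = y^3 + y^2 - 34*y + 56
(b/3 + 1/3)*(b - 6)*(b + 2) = b^3/3 - b^2 - 16*b/3 - 4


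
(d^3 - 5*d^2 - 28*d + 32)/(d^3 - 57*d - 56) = (d^2 + 3*d - 4)/(d^2 + 8*d + 7)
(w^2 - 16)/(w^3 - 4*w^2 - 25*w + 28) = (w - 4)/(w^2 - 8*w + 7)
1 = 1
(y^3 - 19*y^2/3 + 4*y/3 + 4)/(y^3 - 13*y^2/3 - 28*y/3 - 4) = (y - 1)/(y + 1)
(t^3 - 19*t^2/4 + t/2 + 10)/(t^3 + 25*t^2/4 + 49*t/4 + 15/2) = (t^2 - 6*t + 8)/(t^2 + 5*t + 6)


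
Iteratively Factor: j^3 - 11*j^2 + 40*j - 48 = (j - 4)*(j^2 - 7*j + 12) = (j - 4)*(j - 3)*(j - 4)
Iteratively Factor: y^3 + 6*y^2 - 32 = (y + 4)*(y^2 + 2*y - 8) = (y - 2)*(y + 4)*(y + 4)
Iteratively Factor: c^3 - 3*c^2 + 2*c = (c)*(c^2 - 3*c + 2) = c*(c - 2)*(c - 1)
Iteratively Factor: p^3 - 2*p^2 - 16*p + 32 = (p + 4)*(p^2 - 6*p + 8) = (p - 2)*(p + 4)*(p - 4)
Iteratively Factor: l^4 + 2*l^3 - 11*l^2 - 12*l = (l - 3)*(l^3 + 5*l^2 + 4*l) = l*(l - 3)*(l^2 + 5*l + 4) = l*(l - 3)*(l + 4)*(l + 1)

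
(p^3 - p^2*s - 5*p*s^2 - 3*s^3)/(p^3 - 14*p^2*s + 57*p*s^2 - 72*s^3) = (p^2 + 2*p*s + s^2)/(p^2 - 11*p*s + 24*s^2)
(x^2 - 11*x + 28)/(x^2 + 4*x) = (x^2 - 11*x + 28)/(x*(x + 4))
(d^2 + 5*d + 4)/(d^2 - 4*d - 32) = (d + 1)/(d - 8)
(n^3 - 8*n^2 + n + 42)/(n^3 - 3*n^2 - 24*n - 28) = (n - 3)/(n + 2)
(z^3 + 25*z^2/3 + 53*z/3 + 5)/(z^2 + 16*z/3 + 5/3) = z + 3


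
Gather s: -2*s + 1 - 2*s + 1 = 2 - 4*s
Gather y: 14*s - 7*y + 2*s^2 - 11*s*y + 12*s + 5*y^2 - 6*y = 2*s^2 + 26*s + 5*y^2 + y*(-11*s - 13)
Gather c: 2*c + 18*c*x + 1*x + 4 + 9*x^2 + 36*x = c*(18*x + 2) + 9*x^2 + 37*x + 4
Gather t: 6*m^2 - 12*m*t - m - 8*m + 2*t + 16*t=6*m^2 - 9*m + t*(18 - 12*m)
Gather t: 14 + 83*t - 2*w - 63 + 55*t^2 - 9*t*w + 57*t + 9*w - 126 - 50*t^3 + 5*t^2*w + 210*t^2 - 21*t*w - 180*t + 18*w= -50*t^3 + t^2*(5*w + 265) + t*(-30*w - 40) + 25*w - 175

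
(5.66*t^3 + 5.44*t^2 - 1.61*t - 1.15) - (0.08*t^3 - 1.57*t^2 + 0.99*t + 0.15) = 5.58*t^3 + 7.01*t^2 - 2.6*t - 1.3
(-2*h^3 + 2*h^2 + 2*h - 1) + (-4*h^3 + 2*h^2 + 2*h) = -6*h^3 + 4*h^2 + 4*h - 1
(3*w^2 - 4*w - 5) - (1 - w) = 3*w^2 - 3*w - 6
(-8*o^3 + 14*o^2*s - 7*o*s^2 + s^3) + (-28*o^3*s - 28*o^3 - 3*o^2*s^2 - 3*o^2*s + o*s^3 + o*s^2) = -28*o^3*s - 36*o^3 - 3*o^2*s^2 + 11*o^2*s + o*s^3 - 6*o*s^2 + s^3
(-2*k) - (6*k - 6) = 6 - 8*k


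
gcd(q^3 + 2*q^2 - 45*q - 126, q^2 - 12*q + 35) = q - 7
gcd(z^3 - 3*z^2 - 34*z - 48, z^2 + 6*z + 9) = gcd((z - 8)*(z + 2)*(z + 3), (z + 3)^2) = z + 3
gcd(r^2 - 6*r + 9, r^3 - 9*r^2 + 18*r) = r - 3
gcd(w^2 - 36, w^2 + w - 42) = w - 6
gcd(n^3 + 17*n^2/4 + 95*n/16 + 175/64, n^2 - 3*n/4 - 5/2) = n + 5/4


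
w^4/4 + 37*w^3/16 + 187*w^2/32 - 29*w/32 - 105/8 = (w/4 + 1)*(w - 5/4)*(w + 3)*(w + 7/2)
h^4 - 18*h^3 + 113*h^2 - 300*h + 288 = (h - 8)*(h - 4)*(h - 3)^2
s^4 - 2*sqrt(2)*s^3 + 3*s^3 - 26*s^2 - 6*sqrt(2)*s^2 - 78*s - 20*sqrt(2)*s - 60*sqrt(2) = (s + 3)*(s - 5*sqrt(2))*(s + sqrt(2))*(s + 2*sqrt(2))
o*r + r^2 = r*(o + r)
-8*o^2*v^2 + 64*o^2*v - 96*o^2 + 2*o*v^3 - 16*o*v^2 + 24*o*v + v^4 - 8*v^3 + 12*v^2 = (-2*o + v)*(4*o + v)*(v - 6)*(v - 2)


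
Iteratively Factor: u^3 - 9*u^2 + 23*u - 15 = (u - 3)*(u^2 - 6*u + 5) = (u - 5)*(u - 3)*(u - 1)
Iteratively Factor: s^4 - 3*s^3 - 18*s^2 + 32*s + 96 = (s + 2)*(s^3 - 5*s^2 - 8*s + 48) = (s + 2)*(s + 3)*(s^2 - 8*s + 16) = (s - 4)*(s + 2)*(s + 3)*(s - 4)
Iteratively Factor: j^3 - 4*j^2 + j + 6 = (j - 3)*(j^2 - j - 2) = (j - 3)*(j + 1)*(j - 2)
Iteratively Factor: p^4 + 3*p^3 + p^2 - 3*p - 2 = (p + 2)*(p^3 + p^2 - p - 1) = (p - 1)*(p + 2)*(p^2 + 2*p + 1) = (p - 1)*(p + 1)*(p + 2)*(p + 1)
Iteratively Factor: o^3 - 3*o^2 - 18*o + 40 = (o - 5)*(o^2 + 2*o - 8) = (o - 5)*(o - 2)*(o + 4)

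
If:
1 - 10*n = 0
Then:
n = 1/10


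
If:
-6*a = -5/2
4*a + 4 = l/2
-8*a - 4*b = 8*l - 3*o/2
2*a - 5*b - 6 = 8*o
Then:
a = 5/12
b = -3039/158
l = 34/3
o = 2696/237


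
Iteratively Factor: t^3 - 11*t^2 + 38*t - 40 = (t - 4)*(t^2 - 7*t + 10) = (t - 5)*(t - 4)*(t - 2)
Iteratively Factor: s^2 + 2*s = (s + 2)*(s)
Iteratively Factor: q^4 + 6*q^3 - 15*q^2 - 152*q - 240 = (q + 3)*(q^3 + 3*q^2 - 24*q - 80) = (q + 3)*(q + 4)*(q^2 - q - 20) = (q + 3)*(q + 4)^2*(q - 5)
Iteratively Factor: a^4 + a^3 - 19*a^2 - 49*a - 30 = (a + 2)*(a^3 - a^2 - 17*a - 15) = (a - 5)*(a + 2)*(a^2 + 4*a + 3) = (a - 5)*(a + 1)*(a + 2)*(a + 3)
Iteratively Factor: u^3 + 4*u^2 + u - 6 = (u + 3)*(u^2 + u - 2) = (u + 2)*(u + 3)*(u - 1)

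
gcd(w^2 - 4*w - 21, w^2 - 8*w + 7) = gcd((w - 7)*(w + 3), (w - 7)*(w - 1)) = w - 7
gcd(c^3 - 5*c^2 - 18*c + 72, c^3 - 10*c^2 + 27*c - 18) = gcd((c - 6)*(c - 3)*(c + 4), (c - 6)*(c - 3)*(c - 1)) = c^2 - 9*c + 18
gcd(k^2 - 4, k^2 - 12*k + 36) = 1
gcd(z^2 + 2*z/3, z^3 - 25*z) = z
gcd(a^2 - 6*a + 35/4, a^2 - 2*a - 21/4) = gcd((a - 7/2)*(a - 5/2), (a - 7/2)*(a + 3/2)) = a - 7/2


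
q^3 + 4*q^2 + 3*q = q*(q + 1)*(q + 3)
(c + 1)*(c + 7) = c^2 + 8*c + 7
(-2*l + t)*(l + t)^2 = -2*l^3 - 3*l^2*t + t^3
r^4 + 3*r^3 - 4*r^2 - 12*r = r*(r - 2)*(r + 2)*(r + 3)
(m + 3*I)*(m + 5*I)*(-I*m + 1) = -I*m^3 + 9*m^2 + 23*I*m - 15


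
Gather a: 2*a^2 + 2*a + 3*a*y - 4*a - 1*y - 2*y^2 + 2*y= 2*a^2 + a*(3*y - 2) - 2*y^2 + y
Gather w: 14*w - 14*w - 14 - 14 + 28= 0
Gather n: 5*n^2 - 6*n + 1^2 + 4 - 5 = 5*n^2 - 6*n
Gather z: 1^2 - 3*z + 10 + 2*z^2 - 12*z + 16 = 2*z^2 - 15*z + 27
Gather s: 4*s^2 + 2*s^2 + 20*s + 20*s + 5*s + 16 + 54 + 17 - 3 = 6*s^2 + 45*s + 84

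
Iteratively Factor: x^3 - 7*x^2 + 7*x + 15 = (x - 5)*(x^2 - 2*x - 3) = (x - 5)*(x + 1)*(x - 3)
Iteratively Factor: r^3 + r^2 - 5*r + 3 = (r - 1)*(r^2 + 2*r - 3) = (r - 1)^2*(r + 3)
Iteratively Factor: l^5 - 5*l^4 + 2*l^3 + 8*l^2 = (l + 1)*(l^4 - 6*l^3 + 8*l^2) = l*(l + 1)*(l^3 - 6*l^2 + 8*l) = l*(l - 4)*(l + 1)*(l^2 - 2*l) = l*(l - 4)*(l - 2)*(l + 1)*(l)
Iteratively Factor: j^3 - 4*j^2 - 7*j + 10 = (j - 5)*(j^2 + j - 2) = (j - 5)*(j + 2)*(j - 1)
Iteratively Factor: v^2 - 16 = (v + 4)*(v - 4)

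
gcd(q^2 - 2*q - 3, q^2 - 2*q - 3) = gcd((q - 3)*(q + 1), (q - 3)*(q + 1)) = q^2 - 2*q - 3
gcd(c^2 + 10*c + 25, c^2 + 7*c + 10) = c + 5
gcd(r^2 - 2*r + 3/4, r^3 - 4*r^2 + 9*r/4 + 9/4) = r - 3/2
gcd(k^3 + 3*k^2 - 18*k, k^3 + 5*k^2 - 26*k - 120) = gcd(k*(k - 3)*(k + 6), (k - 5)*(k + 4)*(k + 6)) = k + 6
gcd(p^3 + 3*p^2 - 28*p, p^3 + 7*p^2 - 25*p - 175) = p + 7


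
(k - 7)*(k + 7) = k^2 - 49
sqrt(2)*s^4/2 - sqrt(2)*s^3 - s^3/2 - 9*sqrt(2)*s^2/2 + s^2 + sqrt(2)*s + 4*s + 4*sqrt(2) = (s - 4)*(s - sqrt(2))*(s + sqrt(2)/2)*(sqrt(2)*s/2 + sqrt(2))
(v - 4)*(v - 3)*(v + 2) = v^3 - 5*v^2 - 2*v + 24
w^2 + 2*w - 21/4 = (w - 3/2)*(w + 7/2)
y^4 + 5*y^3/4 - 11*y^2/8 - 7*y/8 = y*(y - 1)*(y + 1/2)*(y + 7/4)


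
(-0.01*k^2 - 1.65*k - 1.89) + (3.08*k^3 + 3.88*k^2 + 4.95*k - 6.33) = 3.08*k^3 + 3.87*k^2 + 3.3*k - 8.22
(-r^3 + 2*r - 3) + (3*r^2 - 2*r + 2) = -r^3 + 3*r^2 - 1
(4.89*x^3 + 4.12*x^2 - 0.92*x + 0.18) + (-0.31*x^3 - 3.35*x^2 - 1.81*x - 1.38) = 4.58*x^3 + 0.77*x^2 - 2.73*x - 1.2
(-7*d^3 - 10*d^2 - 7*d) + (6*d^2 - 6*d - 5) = -7*d^3 - 4*d^2 - 13*d - 5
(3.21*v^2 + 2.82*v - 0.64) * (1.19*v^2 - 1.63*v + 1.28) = 3.8199*v^4 - 1.8765*v^3 - 1.2494*v^2 + 4.6528*v - 0.8192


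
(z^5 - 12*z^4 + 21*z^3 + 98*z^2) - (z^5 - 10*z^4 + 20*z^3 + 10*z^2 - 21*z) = -2*z^4 + z^3 + 88*z^2 + 21*z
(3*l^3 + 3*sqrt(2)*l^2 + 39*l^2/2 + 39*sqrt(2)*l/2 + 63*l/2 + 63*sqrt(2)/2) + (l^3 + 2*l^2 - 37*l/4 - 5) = 4*l^3 + 3*sqrt(2)*l^2 + 43*l^2/2 + 89*l/4 + 39*sqrt(2)*l/2 - 5 + 63*sqrt(2)/2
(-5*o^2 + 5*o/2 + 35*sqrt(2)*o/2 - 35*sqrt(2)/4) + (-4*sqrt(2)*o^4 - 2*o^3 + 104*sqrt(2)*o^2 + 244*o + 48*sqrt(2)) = -4*sqrt(2)*o^4 - 2*o^3 - 5*o^2 + 104*sqrt(2)*o^2 + 35*sqrt(2)*o/2 + 493*o/2 + 157*sqrt(2)/4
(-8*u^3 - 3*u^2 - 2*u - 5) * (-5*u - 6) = 40*u^4 + 63*u^3 + 28*u^2 + 37*u + 30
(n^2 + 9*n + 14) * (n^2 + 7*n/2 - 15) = n^4 + 25*n^3/2 + 61*n^2/2 - 86*n - 210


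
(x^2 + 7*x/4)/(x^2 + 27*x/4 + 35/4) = x/(x + 5)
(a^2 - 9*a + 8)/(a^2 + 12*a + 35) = (a^2 - 9*a + 8)/(a^2 + 12*a + 35)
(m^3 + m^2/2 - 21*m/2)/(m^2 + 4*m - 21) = m*(2*m + 7)/(2*(m + 7))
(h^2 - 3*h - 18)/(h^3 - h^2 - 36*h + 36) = (h + 3)/(h^2 + 5*h - 6)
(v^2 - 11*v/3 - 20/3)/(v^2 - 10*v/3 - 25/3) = (3*v + 4)/(3*v + 5)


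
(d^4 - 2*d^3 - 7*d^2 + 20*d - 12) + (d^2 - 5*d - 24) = d^4 - 2*d^3 - 6*d^2 + 15*d - 36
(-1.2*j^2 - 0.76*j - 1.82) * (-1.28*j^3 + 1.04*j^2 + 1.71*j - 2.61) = 1.536*j^5 - 0.2752*j^4 - 0.5128*j^3 - 0.0604000000000005*j^2 - 1.1286*j + 4.7502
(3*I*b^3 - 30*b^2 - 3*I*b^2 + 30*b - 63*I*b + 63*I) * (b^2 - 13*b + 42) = 3*I*b^5 - 30*b^4 - 42*I*b^4 + 420*b^3 + 102*I*b^3 - 1650*b^2 + 756*I*b^2 + 1260*b - 3465*I*b + 2646*I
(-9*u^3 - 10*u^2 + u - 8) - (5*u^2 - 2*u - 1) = -9*u^3 - 15*u^2 + 3*u - 7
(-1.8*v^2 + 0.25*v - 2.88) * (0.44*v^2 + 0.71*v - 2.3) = -0.792*v^4 - 1.168*v^3 + 3.0503*v^2 - 2.6198*v + 6.624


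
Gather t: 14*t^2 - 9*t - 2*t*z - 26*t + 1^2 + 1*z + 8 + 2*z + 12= 14*t^2 + t*(-2*z - 35) + 3*z + 21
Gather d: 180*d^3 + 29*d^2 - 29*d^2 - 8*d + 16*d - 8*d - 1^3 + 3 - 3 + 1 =180*d^3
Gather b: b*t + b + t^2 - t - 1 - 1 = b*(t + 1) + t^2 - t - 2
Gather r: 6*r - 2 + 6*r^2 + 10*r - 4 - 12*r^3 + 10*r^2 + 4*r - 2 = -12*r^3 + 16*r^2 + 20*r - 8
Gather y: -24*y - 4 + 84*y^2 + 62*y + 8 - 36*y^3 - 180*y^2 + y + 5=-36*y^3 - 96*y^2 + 39*y + 9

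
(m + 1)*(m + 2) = m^2 + 3*m + 2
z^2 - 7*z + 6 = (z - 6)*(z - 1)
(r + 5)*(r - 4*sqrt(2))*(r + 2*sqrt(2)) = r^3 - 2*sqrt(2)*r^2 + 5*r^2 - 16*r - 10*sqrt(2)*r - 80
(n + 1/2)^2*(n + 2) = n^3 + 3*n^2 + 9*n/4 + 1/2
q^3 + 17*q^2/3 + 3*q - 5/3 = (q - 1/3)*(q + 1)*(q + 5)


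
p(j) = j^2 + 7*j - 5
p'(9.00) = 25.00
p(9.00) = 139.00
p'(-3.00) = 1.00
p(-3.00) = -17.00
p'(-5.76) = -4.52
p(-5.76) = -12.14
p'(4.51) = 16.02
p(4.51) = 46.91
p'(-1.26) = 4.48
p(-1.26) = -12.23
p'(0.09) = 7.18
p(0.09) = -4.36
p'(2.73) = 12.46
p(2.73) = 21.56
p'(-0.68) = 5.64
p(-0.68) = -9.30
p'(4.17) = 15.34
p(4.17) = 41.58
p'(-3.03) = 0.94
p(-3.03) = -17.03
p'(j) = 2*j + 7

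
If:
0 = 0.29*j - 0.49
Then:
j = 1.69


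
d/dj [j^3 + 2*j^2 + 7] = j*(3*j + 4)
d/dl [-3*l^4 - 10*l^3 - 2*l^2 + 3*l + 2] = -12*l^3 - 30*l^2 - 4*l + 3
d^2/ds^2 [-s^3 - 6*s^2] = -6*s - 12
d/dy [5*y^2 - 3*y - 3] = 10*y - 3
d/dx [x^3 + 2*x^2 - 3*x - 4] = 3*x^2 + 4*x - 3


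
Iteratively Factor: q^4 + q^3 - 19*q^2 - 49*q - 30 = (q + 3)*(q^3 - 2*q^2 - 13*q - 10) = (q + 2)*(q + 3)*(q^2 - 4*q - 5) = (q + 1)*(q + 2)*(q + 3)*(q - 5)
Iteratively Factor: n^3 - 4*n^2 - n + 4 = (n - 4)*(n^2 - 1) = (n - 4)*(n + 1)*(n - 1)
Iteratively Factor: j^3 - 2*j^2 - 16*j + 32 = (j - 4)*(j^2 + 2*j - 8) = (j - 4)*(j + 4)*(j - 2)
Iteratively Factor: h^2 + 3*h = (h)*(h + 3)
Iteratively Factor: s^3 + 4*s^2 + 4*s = (s + 2)*(s^2 + 2*s) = s*(s + 2)*(s + 2)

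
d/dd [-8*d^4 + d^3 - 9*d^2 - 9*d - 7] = -32*d^3 + 3*d^2 - 18*d - 9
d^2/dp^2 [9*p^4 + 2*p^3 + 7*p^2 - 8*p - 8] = 108*p^2 + 12*p + 14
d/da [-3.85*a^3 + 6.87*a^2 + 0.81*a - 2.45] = -11.55*a^2 + 13.74*a + 0.81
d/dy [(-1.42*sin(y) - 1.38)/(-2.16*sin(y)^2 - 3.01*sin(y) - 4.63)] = (-3.0672*sin(y)^2 - 5.9616*sin(y) + 2.4208)*cos(y)/(4.6656*sin(y)^4 + 13.0032*sin(y)^3 + 29.0617*sin(y)^2 + 27.8726*sin(y) + 21.4369)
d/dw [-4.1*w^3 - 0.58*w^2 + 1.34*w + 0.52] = -12.3*w^2 - 1.16*w + 1.34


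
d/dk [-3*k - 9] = -3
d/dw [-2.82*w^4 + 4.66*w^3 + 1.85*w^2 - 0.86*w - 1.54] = -11.28*w^3 + 13.98*w^2 + 3.7*w - 0.86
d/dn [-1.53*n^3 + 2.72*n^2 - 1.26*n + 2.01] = -4.59*n^2 + 5.44*n - 1.26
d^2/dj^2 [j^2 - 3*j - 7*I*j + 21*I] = 2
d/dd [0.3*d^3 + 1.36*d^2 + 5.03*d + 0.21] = 0.9*d^2 + 2.72*d + 5.03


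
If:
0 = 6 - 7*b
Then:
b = 6/7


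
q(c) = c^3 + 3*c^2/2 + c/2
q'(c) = 3*c^2 + 3*c + 1/2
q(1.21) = 4.57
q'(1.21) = 8.52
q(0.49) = 0.72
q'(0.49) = 2.69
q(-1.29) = -0.30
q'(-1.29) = 1.62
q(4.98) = 163.20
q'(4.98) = 89.84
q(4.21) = 103.31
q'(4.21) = 66.30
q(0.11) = 0.07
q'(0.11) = 0.87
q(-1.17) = -0.13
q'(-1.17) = 1.10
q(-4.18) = -48.92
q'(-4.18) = 40.38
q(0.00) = 0.00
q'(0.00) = 0.50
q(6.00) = 273.00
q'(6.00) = 126.50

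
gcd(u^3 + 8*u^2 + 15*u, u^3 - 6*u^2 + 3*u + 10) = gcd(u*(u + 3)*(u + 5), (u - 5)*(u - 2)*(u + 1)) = 1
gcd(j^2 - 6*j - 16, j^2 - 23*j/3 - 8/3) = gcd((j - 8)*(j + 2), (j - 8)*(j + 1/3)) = j - 8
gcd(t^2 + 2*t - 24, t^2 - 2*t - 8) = t - 4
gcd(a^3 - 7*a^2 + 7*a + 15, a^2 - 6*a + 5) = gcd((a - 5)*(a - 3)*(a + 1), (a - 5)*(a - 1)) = a - 5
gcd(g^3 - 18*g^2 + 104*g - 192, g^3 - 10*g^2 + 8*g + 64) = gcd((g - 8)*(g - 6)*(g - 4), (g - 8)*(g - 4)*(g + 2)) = g^2 - 12*g + 32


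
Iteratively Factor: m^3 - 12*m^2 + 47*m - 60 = (m - 3)*(m^2 - 9*m + 20) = (m - 5)*(m - 3)*(m - 4)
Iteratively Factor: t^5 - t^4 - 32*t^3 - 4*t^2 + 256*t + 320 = (t + 2)*(t^4 - 3*t^3 - 26*t^2 + 48*t + 160) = (t + 2)*(t + 4)*(t^3 - 7*t^2 + 2*t + 40) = (t + 2)^2*(t + 4)*(t^2 - 9*t + 20) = (t - 5)*(t + 2)^2*(t + 4)*(t - 4)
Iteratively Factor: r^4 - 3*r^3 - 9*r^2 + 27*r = (r - 3)*(r^3 - 9*r) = (r - 3)^2*(r^2 + 3*r) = (r - 3)^2*(r + 3)*(r)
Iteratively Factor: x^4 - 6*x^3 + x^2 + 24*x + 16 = (x - 4)*(x^3 - 2*x^2 - 7*x - 4) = (x - 4)*(x + 1)*(x^2 - 3*x - 4) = (x - 4)^2*(x + 1)*(x + 1)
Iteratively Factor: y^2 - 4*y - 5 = (y + 1)*(y - 5)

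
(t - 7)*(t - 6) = t^2 - 13*t + 42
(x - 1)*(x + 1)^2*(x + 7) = x^4 + 8*x^3 + 6*x^2 - 8*x - 7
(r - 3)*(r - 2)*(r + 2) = r^3 - 3*r^2 - 4*r + 12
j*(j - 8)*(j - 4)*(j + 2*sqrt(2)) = j^4 - 12*j^3 + 2*sqrt(2)*j^3 - 24*sqrt(2)*j^2 + 32*j^2 + 64*sqrt(2)*j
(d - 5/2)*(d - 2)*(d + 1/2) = d^3 - 4*d^2 + 11*d/4 + 5/2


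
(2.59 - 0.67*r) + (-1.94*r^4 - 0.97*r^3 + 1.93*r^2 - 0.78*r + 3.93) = -1.94*r^4 - 0.97*r^3 + 1.93*r^2 - 1.45*r + 6.52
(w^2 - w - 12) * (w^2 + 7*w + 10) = w^4 + 6*w^3 - 9*w^2 - 94*w - 120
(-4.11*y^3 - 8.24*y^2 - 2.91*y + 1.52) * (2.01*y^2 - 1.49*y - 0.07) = -8.2611*y^5 - 10.4385*y^4 + 6.7162*y^3 + 7.9679*y^2 - 2.0611*y - 0.1064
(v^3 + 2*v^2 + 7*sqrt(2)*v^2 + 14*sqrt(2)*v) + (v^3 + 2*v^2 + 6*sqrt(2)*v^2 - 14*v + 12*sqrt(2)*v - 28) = 2*v^3 + 4*v^2 + 13*sqrt(2)*v^2 - 14*v + 26*sqrt(2)*v - 28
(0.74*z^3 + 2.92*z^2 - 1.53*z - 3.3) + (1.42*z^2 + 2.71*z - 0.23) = 0.74*z^3 + 4.34*z^2 + 1.18*z - 3.53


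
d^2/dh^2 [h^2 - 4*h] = 2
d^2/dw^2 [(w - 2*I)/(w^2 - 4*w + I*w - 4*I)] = 2*((w - 2*I)*(2*w - 4 + I)^2 + (-3*w + 4 + I)*(w^2 - 4*w + I*w - 4*I))/(w^2 - 4*w + I*w - 4*I)^3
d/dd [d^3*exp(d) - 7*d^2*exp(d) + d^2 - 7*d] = d^3*exp(d) - 4*d^2*exp(d) - 14*d*exp(d) + 2*d - 7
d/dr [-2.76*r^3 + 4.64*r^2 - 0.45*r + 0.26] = -8.28*r^2 + 9.28*r - 0.45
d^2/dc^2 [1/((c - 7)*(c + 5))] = 2*((c - 7)^2 + (c - 7)*(c + 5) + (c + 5)^2)/((c - 7)^3*(c + 5)^3)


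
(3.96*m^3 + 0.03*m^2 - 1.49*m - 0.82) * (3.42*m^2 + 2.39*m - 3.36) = 13.5432*m^5 + 9.567*m^4 - 18.3297*m^3 - 6.4663*m^2 + 3.0466*m + 2.7552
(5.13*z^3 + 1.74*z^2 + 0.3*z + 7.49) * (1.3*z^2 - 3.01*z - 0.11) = 6.669*z^5 - 13.1793*z^4 - 5.4117*z^3 + 8.6426*z^2 - 22.5779*z - 0.8239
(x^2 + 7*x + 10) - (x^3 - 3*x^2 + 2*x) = -x^3 + 4*x^2 + 5*x + 10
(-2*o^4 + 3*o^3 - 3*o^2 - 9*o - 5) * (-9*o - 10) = 18*o^5 - 7*o^4 - 3*o^3 + 111*o^2 + 135*o + 50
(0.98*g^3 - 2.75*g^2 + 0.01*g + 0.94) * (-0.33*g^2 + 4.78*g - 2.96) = -0.3234*g^5 + 5.5919*g^4 - 16.0491*g^3 + 7.8776*g^2 + 4.4636*g - 2.7824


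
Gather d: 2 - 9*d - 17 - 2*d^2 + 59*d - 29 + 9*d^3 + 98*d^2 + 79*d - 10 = 9*d^3 + 96*d^2 + 129*d - 54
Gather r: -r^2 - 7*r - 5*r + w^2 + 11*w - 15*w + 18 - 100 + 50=-r^2 - 12*r + w^2 - 4*w - 32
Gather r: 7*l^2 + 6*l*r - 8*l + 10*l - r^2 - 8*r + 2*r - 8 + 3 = 7*l^2 + 2*l - r^2 + r*(6*l - 6) - 5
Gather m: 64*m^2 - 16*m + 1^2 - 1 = 64*m^2 - 16*m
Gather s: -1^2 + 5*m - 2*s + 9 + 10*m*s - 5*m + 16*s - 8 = s*(10*m + 14)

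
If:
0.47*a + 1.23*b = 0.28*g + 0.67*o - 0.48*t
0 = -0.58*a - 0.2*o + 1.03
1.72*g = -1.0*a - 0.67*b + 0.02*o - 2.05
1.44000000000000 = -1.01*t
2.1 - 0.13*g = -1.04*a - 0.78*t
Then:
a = -1.25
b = 5.27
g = -2.41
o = 8.78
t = -1.43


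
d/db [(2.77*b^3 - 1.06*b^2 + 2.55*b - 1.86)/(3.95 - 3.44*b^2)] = (-9.5288*b^4 + 41.5965*b^2 - 21.1708*b + 10.0725)/(11.8336*b^4 - 27.176*b^2 + 15.6025)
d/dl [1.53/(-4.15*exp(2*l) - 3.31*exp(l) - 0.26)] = (12.699*exp(l) + 5.0643)*exp(l)/(4.15*exp(2*l) + 3.31*exp(l) + 0.26)^2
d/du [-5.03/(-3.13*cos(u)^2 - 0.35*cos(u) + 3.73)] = (31.4878*cos(u) + 1.7605)*sin(u)/(3.13*cos(u)^2 + 0.35*cos(u) - 3.73)^2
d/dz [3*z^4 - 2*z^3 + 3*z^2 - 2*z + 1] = 12*z^3 - 6*z^2 + 6*z - 2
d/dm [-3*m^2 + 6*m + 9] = 6 - 6*m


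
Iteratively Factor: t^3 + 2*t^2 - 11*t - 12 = (t + 4)*(t^2 - 2*t - 3) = (t - 3)*(t + 4)*(t + 1)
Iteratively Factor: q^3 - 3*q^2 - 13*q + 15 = (q - 5)*(q^2 + 2*q - 3) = (q - 5)*(q + 3)*(q - 1)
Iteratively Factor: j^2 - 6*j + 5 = (j - 5)*(j - 1)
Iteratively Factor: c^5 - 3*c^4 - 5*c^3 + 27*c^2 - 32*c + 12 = (c + 3)*(c^4 - 6*c^3 + 13*c^2 - 12*c + 4) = (c - 1)*(c + 3)*(c^3 - 5*c^2 + 8*c - 4) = (c - 1)^2*(c + 3)*(c^2 - 4*c + 4) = (c - 2)*(c - 1)^2*(c + 3)*(c - 2)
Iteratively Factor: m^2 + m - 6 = (m + 3)*(m - 2)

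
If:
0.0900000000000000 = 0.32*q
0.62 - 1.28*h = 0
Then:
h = 0.48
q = 0.28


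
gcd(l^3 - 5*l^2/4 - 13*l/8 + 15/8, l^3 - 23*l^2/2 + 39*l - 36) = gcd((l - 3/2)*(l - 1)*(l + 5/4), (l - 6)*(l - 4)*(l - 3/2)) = l - 3/2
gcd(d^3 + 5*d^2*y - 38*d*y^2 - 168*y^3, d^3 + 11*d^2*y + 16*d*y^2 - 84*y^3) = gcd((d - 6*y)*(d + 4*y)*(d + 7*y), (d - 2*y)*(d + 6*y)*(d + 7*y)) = d + 7*y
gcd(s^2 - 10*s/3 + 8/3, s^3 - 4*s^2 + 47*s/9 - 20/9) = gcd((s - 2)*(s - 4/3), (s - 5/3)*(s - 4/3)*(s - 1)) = s - 4/3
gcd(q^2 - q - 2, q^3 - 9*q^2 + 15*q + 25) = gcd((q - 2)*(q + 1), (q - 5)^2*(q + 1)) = q + 1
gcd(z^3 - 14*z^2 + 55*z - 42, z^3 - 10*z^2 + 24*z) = z - 6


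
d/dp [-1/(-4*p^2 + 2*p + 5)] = 2*(1 - 4*p)/(-4*p^2 + 2*p + 5)^2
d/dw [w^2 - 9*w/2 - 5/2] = 2*w - 9/2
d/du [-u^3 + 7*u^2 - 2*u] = -3*u^2 + 14*u - 2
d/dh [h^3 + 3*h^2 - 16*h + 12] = 3*h^2 + 6*h - 16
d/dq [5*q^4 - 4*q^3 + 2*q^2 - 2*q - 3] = 20*q^3 - 12*q^2 + 4*q - 2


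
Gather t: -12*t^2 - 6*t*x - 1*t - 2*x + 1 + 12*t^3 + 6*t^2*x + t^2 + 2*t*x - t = 12*t^3 + t^2*(6*x - 11) + t*(-4*x - 2) - 2*x + 1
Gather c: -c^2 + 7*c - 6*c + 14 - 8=-c^2 + c + 6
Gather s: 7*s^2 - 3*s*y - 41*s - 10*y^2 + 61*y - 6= 7*s^2 + s*(-3*y - 41) - 10*y^2 + 61*y - 6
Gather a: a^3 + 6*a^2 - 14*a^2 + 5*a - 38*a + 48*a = a^3 - 8*a^2 + 15*a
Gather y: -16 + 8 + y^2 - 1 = y^2 - 9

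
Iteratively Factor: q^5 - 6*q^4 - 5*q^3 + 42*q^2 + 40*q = (q - 5)*(q^4 - q^3 - 10*q^2 - 8*q) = (q - 5)*(q + 1)*(q^3 - 2*q^2 - 8*q) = (q - 5)*(q - 4)*(q + 1)*(q^2 + 2*q) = q*(q - 5)*(q - 4)*(q + 1)*(q + 2)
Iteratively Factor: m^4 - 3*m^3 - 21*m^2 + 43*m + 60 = (m + 4)*(m^3 - 7*m^2 + 7*m + 15) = (m - 3)*(m + 4)*(m^2 - 4*m - 5) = (m - 3)*(m + 1)*(m + 4)*(m - 5)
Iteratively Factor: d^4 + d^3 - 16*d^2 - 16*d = (d + 4)*(d^3 - 3*d^2 - 4*d) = d*(d + 4)*(d^2 - 3*d - 4) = d*(d + 1)*(d + 4)*(d - 4)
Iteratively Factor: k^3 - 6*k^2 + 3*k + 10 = (k + 1)*(k^2 - 7*k + 10) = (k - 2)*(k + 1)*(k - 5)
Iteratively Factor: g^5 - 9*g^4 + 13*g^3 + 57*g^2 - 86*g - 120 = (g + 1)*(g^4 - 10*g^3 + 23*g^2 + 34*g - 120) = (g - 5)*(g + 1)*(g^3 - 5*g^2 - 2*g + 24) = (g - 5)*(g - 4)*(g + 1)*(g^2 - g - 6) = (g - 5)*(g - 4)*(g + 1)*(g + 2)*(g - 3)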